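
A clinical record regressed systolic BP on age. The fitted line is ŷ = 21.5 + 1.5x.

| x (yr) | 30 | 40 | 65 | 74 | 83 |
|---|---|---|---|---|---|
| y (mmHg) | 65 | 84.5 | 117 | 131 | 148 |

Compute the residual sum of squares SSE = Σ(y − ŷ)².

SSE = 21.5

x=30: ŷ = 21.5 + 1.5·30 = 66.5; r = 65 − 66.5 = -1.5
x=40: ŷ = 21.5 + 1.5·40 = 81.5; r = 84.5 − 81.5 = 3
x=65: ŷ = 21.5 + 1.5·65 = 119; r = 117 − 119 = -2
x=74: ŷ = 21.5 + 1.5·74 = 132.5; r = 131 − 132.5 = -1.5
x=83: ŷ = 21.5 + 1.5·83 = 146; r = 148 − 146 = 2
SSE = 2.25 + 9 + 4 + 2.25 + 4 = 21.5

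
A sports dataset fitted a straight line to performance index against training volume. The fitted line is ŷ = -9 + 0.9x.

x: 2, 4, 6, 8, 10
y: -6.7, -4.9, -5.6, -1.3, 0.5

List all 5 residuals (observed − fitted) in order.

0.5, 0.5, -2, 0.5, 0.5

x=2: ŷ = -9 + 0.9·2 = -7.2; e = -6.7 − (-7.2) = 0.5
x=4: ŷ = -9 + 0.9·4 = -5.4; e = -4.9 − (-5.4) = 0.5
x=6: ŷ = -9 + 0.9·6 = -3.6; e = -5.6 − (-3.6) = -2
x=8: ŷ = -9 + 0.9·8 = -1.8; e = -1.3 − (-1.8) = 0.5
x=10: ŷ = -9 + 0.9·10 = 0; e = 0.5 − 0 = 0.5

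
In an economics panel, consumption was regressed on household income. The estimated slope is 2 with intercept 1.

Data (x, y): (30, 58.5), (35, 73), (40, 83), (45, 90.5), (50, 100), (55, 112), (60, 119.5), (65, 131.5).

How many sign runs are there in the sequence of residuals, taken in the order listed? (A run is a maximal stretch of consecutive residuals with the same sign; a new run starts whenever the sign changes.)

6 runs

x=30: ŷ = 1 + 2·30 = 61; r = 58.5 − 61 = -2.5
x=35: ŷ = 1 + 2·35 = 71; r = 73 − 71 = 2
x=40: ŷ = 1 + 2·40 = 81; r = 83 − 81 = 2
x=45: ŷ = 1 + 2·45 = 91; r = 90.5 − 91 = -0.5
x=50: ŷ = 1 + 2·50 = 101; r = 100 − 101 = -1
x=55: ŷ = 1 + 2·55 = 111; r = 112 − 111 = 1
x=60: ŷ = 1 + 2·60 = 121; r = 119.5 − 121 = -1.5
x=65: ŷ = 1 + 2·65 = 131; r = 131.5 − 131 = 0.5
Signs: − + + − − + − +
Runs: −×1, +×2, −×2, +×1, −×1, +×1 → 6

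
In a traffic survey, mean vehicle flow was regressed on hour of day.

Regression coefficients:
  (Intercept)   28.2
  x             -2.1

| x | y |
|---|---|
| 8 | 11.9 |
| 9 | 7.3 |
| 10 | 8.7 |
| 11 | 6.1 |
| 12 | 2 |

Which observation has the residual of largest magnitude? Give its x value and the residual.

x = 9, r = -2

x=8: ŷ = 28.2 − 2.1·8 = 11.4; r = 11.9 − 11.4 = 0.5
x=9: ŷ = 28.2 − 2.1·9 = 9.3; r = 7.3 − 9.3 = -2
x=10: ŷ = 28.2 − 2.1·10 = 7.2; r = 8.7 − 7.2 = 1.5
x=11: ŷ = 28.2 − 2.1·11 = 5.1; r = 6.1 − 5.1 = 1
x=12: ŷ = 28.2 − 2.1·12 = 3; r = 2 − 3 = -1
Largest |r| is 2 at x = 9, residual -2.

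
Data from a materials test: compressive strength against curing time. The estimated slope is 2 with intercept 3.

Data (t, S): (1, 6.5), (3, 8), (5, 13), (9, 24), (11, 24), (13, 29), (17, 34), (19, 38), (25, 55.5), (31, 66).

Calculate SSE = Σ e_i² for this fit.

SSE = 38.5

t=1: Ŝ = 3 + 2·1 = 5; e = 6.5 − 5 = 1.5
t=3: Ŝ = 3 + 2·3 = 9; e = 8 − 9 = -1
t=5: Ŝ = 3 + 2·5 = 13; e = 13 − 13 = 0
t=9: Ŝ = 3 + 2·9 = 21; e = 24 − 21 = 3
t=11: Ŝ = 3 + 2·11 = 25; e = 24 − 25 = -1
t=13: Ŝ = 3 + 2·13 = 29; e = 29 − 29 = 0
t=17: Ŝ = 3 + 2·17 = 37; e = 34 − 37 = -3
t=19: Ŝ = 3 + 2·19 = 41; e = 38 − 41 = -3
t=25: Ŝ = 3 + 2·25 = 53; e = 55.5 − 53 = 2.5
t=31: Ŝ = 3 + 2·31 = 65; e = 66 − 65 = 1
SSE = 2.25 + 1 + 0 + 9 + 1 + 0 + 9 + 9 + 6.25 + 1 = 38.5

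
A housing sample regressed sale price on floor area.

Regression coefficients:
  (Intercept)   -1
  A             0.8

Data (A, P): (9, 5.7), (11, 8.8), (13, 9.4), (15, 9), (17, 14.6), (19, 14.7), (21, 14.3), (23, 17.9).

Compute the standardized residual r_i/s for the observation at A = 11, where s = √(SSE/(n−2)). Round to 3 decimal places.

A=9: P̂ = -1 + 0.8·9 = 6.2; r = 5.7 − 6.2 = -0.5
A=11: P̂ = -1 + 0.8·11 = 7.8; r = 8.8 − 7.8 = 1
A=13: P̂ = -1 + 0.8·13 = 9.4; r = 9.4 − 9.4 = 0
A=15: P̂ = -1 + 0.8·15 = 11; r = 9 − 11 = -2
A=17: P̂ = -1 + 0.8·17 = 12.6; r = 14.6 − 12.6 = 2
A=19: P̂ = -1 + 0.8·19 = 14.2; r = 14.7 − 14.2 = 0.5
A=21: P̂ = -1 + 0.8·21 = 15.8; r = 14.3 − 15.8 = -1.5
A=23: P̂ = -1 + 0.8·23 = 17.4; r = 17.9 − 17.4 = 0.5
SSE = 0.25 + 1 + 0 + 4 + 4 + 0.25 + 2.25 + 0.25 = 12
s = √(12/6) = 1.41421
r/s = 1 / 1.41421 = 0.707

0.707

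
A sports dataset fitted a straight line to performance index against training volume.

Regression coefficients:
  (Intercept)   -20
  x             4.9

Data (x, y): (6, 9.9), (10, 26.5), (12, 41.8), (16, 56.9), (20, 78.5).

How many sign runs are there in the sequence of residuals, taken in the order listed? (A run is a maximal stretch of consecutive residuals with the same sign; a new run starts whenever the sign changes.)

x=6: ŷ = -20 + 4.9·6 = 9.4; e = 9.9 − 9.4 = 0.5
x=10: ŷ = -20 + 4.9·10 = 29; e = 26.5 − 29 = -2.5
x=12: ŷ = -20 + 4.9·12 = 38.8; e = 41.8 − 38.8 = 3
x=16: ŷ = -20 + 4.9·16 = 58.4; e = 56.9 − 58.4 = -1.5
x=20: ŷ = -20 + 4.9·20 = 78; e = 78.5 − 78 = 0.5
Signs: + − + − +
Runs: +×1, −×1, +×1, −×1, +×1 → 5

5 runs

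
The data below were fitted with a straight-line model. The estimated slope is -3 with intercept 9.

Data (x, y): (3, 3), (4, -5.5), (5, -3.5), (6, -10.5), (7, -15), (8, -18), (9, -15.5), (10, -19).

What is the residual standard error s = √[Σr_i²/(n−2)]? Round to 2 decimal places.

s = 2.94

x=3: ŷ = 9 − 3·3 = 0; r = 3 − 0 = 3
x=4: ŷ = 9 − 3·4 = -3; r = -5.5 − (-3) = -2.5
x=5: ŷ = 9 − 3·5 = -6; r = -3.5 − (-6) = 2.5
x=6: ŷ = 9 − 3·6 = -9; r = -10.5 − (-9) = -1.5
x=7: ŷ = 9 − 3·7 = -12; r = -15 − (-12) = -3
x=8: ŷ = 9 − 3·8 = -15; r = -18 − (-15) = -3
x=9: ŷ = 9 − 3·9 = -18; r = -15.5 − (-18) = 2.5
x=10: ŷ = 9 − 3·10 = -21; r = -19 − (-21) = 2
SSE = 9 + 6.25 + 6.25 + 2.25 + 9 + 9 + 6.25 + 4 = 52
s = √(52/6) = √8.66667 ≈ 2.94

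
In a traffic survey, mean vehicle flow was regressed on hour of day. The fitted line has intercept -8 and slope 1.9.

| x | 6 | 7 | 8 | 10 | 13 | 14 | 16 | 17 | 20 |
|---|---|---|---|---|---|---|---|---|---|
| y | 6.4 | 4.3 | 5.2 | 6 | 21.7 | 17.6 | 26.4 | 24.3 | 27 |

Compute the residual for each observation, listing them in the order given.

3, -1, -2, -5, 5, -1, 4, 0, -3

x=6: ŷ = -8 + 1.9·6 = 3.4; e = 6.4 − 3.4 = 3
x=7: ŷ = -8 + 1.9·7 = 5.3; e = 4.3 − 5.3 = -1
x=8: ŷ = -8 + 1.9·8 = 7.2; e = 5.2 − 7.2 = -2
x=10: ŷ = -8 + 1.9·10 = 11; e = 6 − 11 = -5
x=13: ŷ = -8 + 1.9·13 = 16.7; e = 21.7 − 16.7 = 5
x=14: ŷ = -8 + 1.9·14 = 18.6; e = 17.6 − 18.6 = -1
x=16: ŷ = -8 + 1.9·16 = 22.4; e = 26.4 − 22.4 = 4
x=17: ŷ = -8 + 1.9·17 = 24.3; e = 24.3 − 24.3 = 0
x=20: ŷ = -8 + 1.9·20 = 30; e = 27 − 30 = -3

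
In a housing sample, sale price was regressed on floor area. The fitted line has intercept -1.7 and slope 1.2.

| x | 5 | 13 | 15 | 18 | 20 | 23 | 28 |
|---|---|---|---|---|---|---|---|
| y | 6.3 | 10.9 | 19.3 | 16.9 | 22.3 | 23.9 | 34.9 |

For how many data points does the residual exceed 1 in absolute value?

6

x=5: ŷ = -1.7 + 1.2·5 = 4.3; r = 6.3 − 4.3 = 2
x=13: ŷ = -1.7 + 1.2·13 = 13.9; r = 10.9 − 13.9 = -3
x=15: ŷ = -1.7 + 1.2·15 = 16.3; r = 19.3 − 16.3 = 3
x=18: ŷ = -1.7 + 1.2·18 = 19.9; r = 16.9 − 19.9 = -3
x=20: ŷ = -1.7 + 1.2·20 = 22.3; r = 22.3 − 22.3 = 0
x=23: ŷ = -1.7 + 1.2·23 = 25.9; r = 23.9 − 25.9 = -2
x=28: ŷ = -1.7 + 1.2·28 = 31.9; r = 34.9 − 31.9 = 3
|r| > 1: x=5 (|r|=2), x=13 (|r|=3), x=15 (|r|=3), x=18 (|r|=3), x=23 (|r|=2), x=28 (|r|=3) → 6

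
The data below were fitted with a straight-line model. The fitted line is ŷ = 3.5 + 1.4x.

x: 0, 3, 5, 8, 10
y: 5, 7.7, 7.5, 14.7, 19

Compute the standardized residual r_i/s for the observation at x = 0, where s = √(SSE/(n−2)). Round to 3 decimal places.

x=0: ŷ = 3.5 + 1.4·0 = 3.5; r = 5 − 3.5 = 1.5
x=3: ŷ = 3.5 + 1.4·3 = 7.7; r = 7.7 − 7.7 = 0
x=5: ŷ = 3.5 + 1.4·5 = 10.5; r = 7.5 − 10.5 = -3
x=8: ŷ = 3.5 + 1.4·8 = 14.7; r = 14.7 − 14.7 = 0
x=10: ŷ = 3.5 + 1.4·10 = 17.5; r = 19 − 17.5 = 1.5
SSE = 2.25 + 0 + 9 + 0 + 2.25 = 13.5
s = √(13.5/3) = 2.12132
r/s = 1.5 / 2.12132 = 0.707

0.707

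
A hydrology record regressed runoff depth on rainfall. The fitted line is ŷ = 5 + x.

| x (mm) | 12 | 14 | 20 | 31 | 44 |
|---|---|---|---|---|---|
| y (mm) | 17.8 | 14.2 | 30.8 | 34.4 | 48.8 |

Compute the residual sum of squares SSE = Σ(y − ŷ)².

SSE = 59.92

x=12: ŷ = 5 + 12 = 17; e = 17.8 − 17 = 0.8
x=14: ŷ = 5 + 14 = 19; e = 14.2 − 19 = -4.8
x=20: ŷ = 5 + 20 = 25; e = 30.8 − 25 = 5.8
x=31: ŷ = 5 + 31 = 36; e = 34.4 − 36 = -1.6
x=44: ŷ = 5 + 44 = 49; e = 48.8 − 49 = -0.2
SSE = 0.64 + 23.04 + 33.64 + 2.56 + 0.04 = 59.92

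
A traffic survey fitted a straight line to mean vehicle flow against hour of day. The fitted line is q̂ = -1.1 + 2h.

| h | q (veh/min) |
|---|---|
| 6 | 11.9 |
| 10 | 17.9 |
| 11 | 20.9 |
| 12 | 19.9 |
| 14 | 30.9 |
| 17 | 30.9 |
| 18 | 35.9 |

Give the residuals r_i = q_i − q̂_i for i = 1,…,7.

h=6: q̂ = -1.1 + 2·6 = 10.9; r = 11.9 − 10.9 = 1
h=10: q̂ = -1.1 + 2·10 = 18.9; r = 17.9 − 18.9 = -1
h=11: q̂ = -1.1 + 2·11 = 20.9; r = 20.9 − 20.9 = 0
h=12: q̂ = -1.1 + 2·12 = 22.9; r = 19.9 − 22.9 = -3
h=14: q̂ = -1.1 + 2·14 = 26.9; r = 30.9 − 26.9 = 4
h=17: q̂ = -1.1 + 2·17 = 32.9; r = 30.9 − 32.9 = -2
h=18: q̂ = -1.1 + 2·18 = 34.9; r = 35.9 − 34.9 = 1

1, -1, 0, -3, 4, -2, 1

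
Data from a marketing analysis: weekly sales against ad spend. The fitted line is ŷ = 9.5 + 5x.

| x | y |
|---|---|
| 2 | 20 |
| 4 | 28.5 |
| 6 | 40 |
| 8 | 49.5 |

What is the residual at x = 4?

ŷ = 9.5 + 5·4 = 29.5
r = 28.5 − 29.5 = -1

r = -1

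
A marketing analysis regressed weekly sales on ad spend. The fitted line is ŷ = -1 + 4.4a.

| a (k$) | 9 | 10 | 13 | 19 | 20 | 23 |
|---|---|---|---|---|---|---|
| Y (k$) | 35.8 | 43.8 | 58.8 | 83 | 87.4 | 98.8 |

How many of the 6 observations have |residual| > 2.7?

1

a=9: ŷ = -1 + 4.4·9 = 38.6; r = 35.8 − 38.6 = -2.8
a=10: ŷ = -1 + 4.4·10 = 43; r = 43.8 − 43 = 0.8
a=13: ŷ = -1 + 4.4·13 = 56.2; r = 58.8 − 56.2 = 2.6
a=19: ŷ = -1 + 4.4·19 = 82.6; r = 83 − 82.6 = 0.4
a=20: ŷ = -1 + 4.4·20 = 87; r = 87.4 − 87 = 0.4
a=23: ŷ = -1 + 4.4·23 = 100.2; r = 98.8 − 100.2 = -1.4
|r| > 2.7: a=9 (|r|=2.8) → 1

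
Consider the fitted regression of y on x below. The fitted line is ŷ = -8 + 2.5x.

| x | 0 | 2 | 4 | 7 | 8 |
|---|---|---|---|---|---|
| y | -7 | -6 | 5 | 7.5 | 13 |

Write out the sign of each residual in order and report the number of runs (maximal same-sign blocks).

x=0: ŷ = -8 + 2.5·0 = -8; r = -7 − (-8) = 1
x=2: ŷ = -8 + 2.5·2 = -3; r = -6 − (-3) = -3
x=4: ŷ = -8 + 2.5·4 = 2; r = 5 − 2 = 3
x=7: ŷ = -8 + 2.5·7 = 9.5; r = 7.5 − 9.5 = -2
x=8: ŷ = -8 + 2.5·8 = 12; r = 13 − 12 = 1
Signs: + − + − +
Runs: +×1, −×1, +×1, −×1, +×1 → 5

5 runs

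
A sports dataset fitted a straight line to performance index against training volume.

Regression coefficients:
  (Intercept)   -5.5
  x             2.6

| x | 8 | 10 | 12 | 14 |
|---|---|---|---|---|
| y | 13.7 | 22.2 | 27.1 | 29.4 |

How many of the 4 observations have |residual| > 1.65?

x=8: ŷ = -5.5 + 2.6·8 = 15.3; r = 13.7 − 15.3 = -1.6
x=10: ŷ = -5.5 + 2.6·10 = 20.5; r = 22.2 − 20.5 = 1.7
x=12: ŷ = -5.5 + 2.6·12 = 25.7; r = 27.1 − 25.7 = 1.4
x=14: ŷ = -5.5 + 2.6·14 = 30.9; r = 29.4 − 30.9 = -1.5
|r| > 1.65: x=10 (|r|=1.7) → 1

1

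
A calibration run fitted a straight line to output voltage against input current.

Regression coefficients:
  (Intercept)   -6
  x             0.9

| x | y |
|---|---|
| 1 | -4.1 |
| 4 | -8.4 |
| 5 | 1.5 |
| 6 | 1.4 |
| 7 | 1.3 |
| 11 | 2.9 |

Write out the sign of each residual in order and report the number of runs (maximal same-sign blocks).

4 runs

x=1: ŷ = -6 + 0.9·1 = -5.1; r = -4.1 − (-5.1) = 1
x=4: ŷ = -6 + 0.9·4 = -2.4; r = -8.4 − (-2.4) = -6
x=5: ŷ = -6 + 0.9·5 = -1.5; r = 1.5 − (-1.5) = 3
x=6: ŷ = -6 + 0.9·6 = -0.6; r = 1.4 − (-0.6) = 2
x=7: ŷ = -6 + 0.9·7 = 0.3; r = 1.3 − 0.3 = 1
x=11: ŷ = -6 + 0.9·11 = 3.9; r = 2.9 − 3.9 = -1
Signs: + − + + + −
Runs: +×1, −×1, +×3, −×1 → 4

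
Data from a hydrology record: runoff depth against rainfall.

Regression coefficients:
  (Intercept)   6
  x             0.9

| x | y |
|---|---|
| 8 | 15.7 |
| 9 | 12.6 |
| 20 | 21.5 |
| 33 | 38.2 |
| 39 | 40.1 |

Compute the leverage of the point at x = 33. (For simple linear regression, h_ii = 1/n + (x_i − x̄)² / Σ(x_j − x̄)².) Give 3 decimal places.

x̄ = (8 + 9 + 20 + 33 + 39)/5 = 21.8
Σ(x − x̄)² = 190.44 + 163.84 + 3.24 + 125.44 + 295.84 = 778.8
h = 1/5 + (11.2)²/778.8 = 0.2 + 0.161068 = 0.361

h = 0.361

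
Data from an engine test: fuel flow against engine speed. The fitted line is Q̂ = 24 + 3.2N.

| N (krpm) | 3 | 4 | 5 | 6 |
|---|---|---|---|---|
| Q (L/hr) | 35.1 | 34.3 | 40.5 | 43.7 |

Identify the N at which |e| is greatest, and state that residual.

N = 4, e = -2.5

N=3: Q̂ = 24 + 3.2·3 = 33.6; e = 35.1 − 33.6 = 1.5
N=4: Q̂ = 24 + 3.2·4 = 36.8; e = 34.3 − 36.8 = -2.5
N=5: Q̂ = 24 + 3.2·5 = 40; e = 40.5 − 40 = 0.5
N=6: Q̂ = 24 + 3.2·6 = 43.2; e = 43.7 − 43.2 = 0.5
Largest |e| is 2.5 at N = 4, residual -2.5.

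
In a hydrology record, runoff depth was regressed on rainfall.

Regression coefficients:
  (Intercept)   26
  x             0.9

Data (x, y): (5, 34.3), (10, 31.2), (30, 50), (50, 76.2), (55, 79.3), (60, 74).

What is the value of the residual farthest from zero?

r = -6

x=5: ŷ = 26 + 0.9·5 = 30.5; r = 34.3 − 30.5 = 3.8
x=10: ŷ = 26 + 0.9·10 = 35; r = 31.2 − 35 = -3.8
x=30: ŷ = 26 + 0.9·30 = 53; r = 50 − 53 = -3
x=50: ŷ = 26 + 0.9·50 = 71; r = 76.2 − 71 = 5.2
x=55: ŷ = 26 + 0.9·55 = 75.5; r = 79.3 − 75.5 = 3.8
x=60: ŷ = 26 + 0.9·60 = 80; r = 74 − 80 = -6
Largest |r| is 6 at x = 60, residual -6.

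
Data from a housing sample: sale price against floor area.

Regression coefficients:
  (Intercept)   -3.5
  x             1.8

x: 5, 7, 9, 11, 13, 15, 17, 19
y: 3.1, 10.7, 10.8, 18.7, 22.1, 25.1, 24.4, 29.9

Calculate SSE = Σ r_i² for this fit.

x=5: ŷ = -3.5 + 1.8·5 = 5.5; r = 3.1 − 5.5 = -2.4
x=7: ŷ = -3.5 + 1.8·7 = 9.1; r = 10.7 − 9.1 = 1.6
x=9: ŷ = -3.5 + 1.8·9 = 12.7; r = 10.8 − 12.7 = -1.9
x=11: ŷ = -3.5 + 1.8·11 = 16.3; r = 18.7 − 16.3 = 2.4
x=13: ŷ = -3.5 + 1.8·13 = 19.9; r = 22.1 − 19.9 = 2.2
x=15: ŷ = -3.5 + 1.8·15 = 23.5; r = 25.1 − 23.5 = 1.6
x=17: ŷ = -3.5 + 1.8·17 = 27.1; r = 24.4 − 27.1 = -2.7
x=19: ŷ = -3.5 + 1.8·19 = 30.7; r = 29.9 − 30.7 = -0.8
SSE = 5.76 + 2.56 + 3.61 + 5.76 + 4.84 + 2.56 + 7.29 + 0.64 = 33.02

SSE = 33.02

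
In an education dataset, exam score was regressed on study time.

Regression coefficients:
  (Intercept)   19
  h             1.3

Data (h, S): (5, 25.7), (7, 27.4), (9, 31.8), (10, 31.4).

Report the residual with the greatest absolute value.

h=5: ŷ = 19 + 1.3·5 = 25.5; e = 25.7 − 25.5 = 0.2
h=7: ŷ = 19 + 1.3·7 = 28.1; e = 27.4 − 28.1 = -0.7
h=9: ŷ = 19 + 1.3·9 = 30.7; e = 31.8 − 30.7 = 1.1
h=10: ŷ = 19 + 1.3·10 = 32; e = 31.4 − 32 = -0.6
Largest |e| is 1.1 at h = 9, residual 1.1.

e = 1.1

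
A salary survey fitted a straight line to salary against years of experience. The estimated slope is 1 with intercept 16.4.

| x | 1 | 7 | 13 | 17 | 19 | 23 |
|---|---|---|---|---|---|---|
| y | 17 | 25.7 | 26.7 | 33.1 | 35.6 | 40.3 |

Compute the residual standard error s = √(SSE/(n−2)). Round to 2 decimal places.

s = 1.85

x=1: ŷ = 16.4 + 1 = 17.4; e = 17 − 17.4 = -0.4
x=7: ŷ = 16.4 + 7 = 23.4; e = 25.7 − 23.4 = 2.3
x=13: ŷ = 16.4 + 13 = 29.4; e = 26.7 − 29.4 = -2.7
x=17: ŷ = 16.4 + 17 = 33.4; e = 33.1 − 33.4 = -0.3
x=19: ŷ = 16.4 + 19 = 35.4; e = 35.6 − 35.4 = 0.2
x=23: ŷ = 16.4 + 23 = 39.4; e = 40.3 − 39.4 = 0.9
SSE = 0.16 + 5.29 + 7.29 + 0.09 + 0.04 + 0.81 = 13.68
s = √(13.68/4) = √3.42 ≈ 1.85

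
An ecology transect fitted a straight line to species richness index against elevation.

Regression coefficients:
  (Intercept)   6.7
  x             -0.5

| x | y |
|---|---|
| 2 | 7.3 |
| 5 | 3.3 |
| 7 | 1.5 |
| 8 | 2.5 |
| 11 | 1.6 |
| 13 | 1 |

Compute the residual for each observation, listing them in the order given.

x=2: ŷ = 6.7 − 0.5·2 = 5.7; e = 7.3 − 5.7 = 1.6
x=5: ŷ = 6.7 − 0.5·5 = 4.2; e = 3.3 − 4.2 = -0.9
x=7: ŷ = 6.7 − 0.5·7 = 3.2; e = 1.5 − 3.2 = -1.7
x=8: ŷ = 6.7 − 0.5·8 = 2.7; e = 2.5 − 2.7 = -0.2
x=11: ŷ = 6.7 − 0.5·11 = 1.2; e = 1.6 − 1.2 = 0.4
x=13: ŷ = 6.7 − 0.5·13 = 0.2; e = 1 − 0.2 = 0.8

1.6, -0.9, -1.7, -0.2, 0.4, 0.8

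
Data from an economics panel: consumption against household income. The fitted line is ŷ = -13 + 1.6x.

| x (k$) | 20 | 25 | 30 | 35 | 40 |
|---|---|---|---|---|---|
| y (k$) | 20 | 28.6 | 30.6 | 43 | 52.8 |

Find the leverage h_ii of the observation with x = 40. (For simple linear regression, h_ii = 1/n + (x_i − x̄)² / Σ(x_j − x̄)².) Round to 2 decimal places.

x̄ = (20 + 25 + 30 + 35 + 40)/5 = 30
Σ(x − x̄)² = 100 + 25 + 0 + 25 + 100 = 250
h = 1/5 + (10)²/250 = 0.2 + 0.4 = 0.60

h = 0.60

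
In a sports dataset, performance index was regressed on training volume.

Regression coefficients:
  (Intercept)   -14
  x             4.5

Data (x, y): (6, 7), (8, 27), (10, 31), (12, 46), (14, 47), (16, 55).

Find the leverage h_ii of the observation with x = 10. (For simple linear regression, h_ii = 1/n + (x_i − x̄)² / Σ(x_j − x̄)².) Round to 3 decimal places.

x̄ = (6 + 8 + 10 + 12 + 14 + 16)/6 = 11
Σ(x − x̄)² = 25 + 9 + 1 + 1 + 9 + 25 = 70
h = 1/6 + (-1)²/70 = 0.166667 + 0.0142857 = 0.181

h = 0.181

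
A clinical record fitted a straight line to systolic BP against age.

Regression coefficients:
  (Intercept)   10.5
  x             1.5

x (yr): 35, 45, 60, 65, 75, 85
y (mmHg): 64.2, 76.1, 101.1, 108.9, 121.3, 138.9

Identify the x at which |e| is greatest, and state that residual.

x=35: ŷ = 10.5 + 1.5·35 = 63; e = 64.2 − 63 = 1.2
x=45: ŷ = 10.5 + 1.5·45 = 78; e = 76.1 − 78 = -1.9
x=60: ŷ = 10.5 + 1.5·60 = 100.5; e = 101.1 − 100.5 = 0.6
x=65: ŷ = 10.5 + 1.5·65 = 108; e = 108.9 − 108 = 0.9
x=75: ŷ = 10.5 + 1.5·75 = 123; e = 121.3 − 123 = -1.7
x=85: ŷ = 10.5 + 1.5·85 = 138; e = 138.9 − 138 = 0.9
Largest |e| is 1.9 at x = 45, residual -1.9.

x = 45, e = -1.9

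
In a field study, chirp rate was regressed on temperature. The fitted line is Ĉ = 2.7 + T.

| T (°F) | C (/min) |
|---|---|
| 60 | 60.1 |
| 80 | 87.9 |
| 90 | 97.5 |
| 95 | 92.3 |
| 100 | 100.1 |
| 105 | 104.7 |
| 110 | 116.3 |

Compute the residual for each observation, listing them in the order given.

-2.6, 5.2, 4.8, -5.4, -2.6, -3, 3.6

T=60: Ĉ = 2.7 + 60 = 62.7; r = 60.1 − 62.7 = -2.6
T=80: Ĉ = 2.7 + 80 = 82.7; r = 87.9 − 82.7 = 5.2
T=90: Ĉ = 2.7 + 90 = 92.7; r = 97.5 − 92.7 = 4.8
T=95: Ĉ = 2.7 + 95 = 97.7; r = 92.3 − 97.7 = -5.4
T=100: Ĉ = 2.7 + 100 = 102.7; r = 100.1 − 102.7 = -2.6
T=105: Ĉ = 2.7 + 105 = 107.7; r = 104.7 − 107.7 = -3
T=110: Ĉ = 2.7 + 110 = 112.7; r = 116.3 − 112.7 = 3.6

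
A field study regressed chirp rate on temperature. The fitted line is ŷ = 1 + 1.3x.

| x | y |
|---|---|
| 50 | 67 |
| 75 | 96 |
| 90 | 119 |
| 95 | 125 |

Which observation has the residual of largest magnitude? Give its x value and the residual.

x=50: ŷ = 1 + 1.3·50 = 66; e = 67 − 66 = 1
x=75: ŷ = 1 + 1.3·75 = 98.5; e = 96 − 98.5 = -2.5
x=90: ŷ = 1 + 1.3·90 = 118; e = 119 − 118 = 1
x=95: ŷ = 1 + 1.3·95 = 124.5; e = 125 − 124.5 = 0.5
Largest |e| is 2.5 at x = 75, residual -2.5.

x = 75, e = -2.5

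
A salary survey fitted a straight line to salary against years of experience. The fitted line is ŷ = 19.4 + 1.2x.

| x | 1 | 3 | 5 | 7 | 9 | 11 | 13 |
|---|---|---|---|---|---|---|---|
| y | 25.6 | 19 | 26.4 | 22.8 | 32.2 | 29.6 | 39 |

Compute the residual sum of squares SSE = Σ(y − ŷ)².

x=1: ŷ = 19.4 + 1.2·1 = 20.6; e = 25.6 − 20.6 = 5
x=3: ŷ = 19.4 + 1.2·3 = 23; e = 19 − 23 = -4
x=5: ŷ = 19.4 + 1.2·5 = 25.4; e = 26.4 − 25.4 = 1
x=7: ŷ = 19.4 + 1.2·7 = 27.8; e = 22.8 − 27.8 = -5
x=9: ŷ = 19.4 + 1.2·9 = 30.2; e = 32.2 − 30.2 = 2
x=11: ŷ = 19.4 + 1.2·11 = 32.6; e = 29.6 − 32.6 = -3
x=13: ŷ = 19.4 + 1.2·13 = 35; e = 39 − 35 = 4
SSE = 25 + 16 + 1 + 25 + 4 + 9 + 16 = 96

SSE = 96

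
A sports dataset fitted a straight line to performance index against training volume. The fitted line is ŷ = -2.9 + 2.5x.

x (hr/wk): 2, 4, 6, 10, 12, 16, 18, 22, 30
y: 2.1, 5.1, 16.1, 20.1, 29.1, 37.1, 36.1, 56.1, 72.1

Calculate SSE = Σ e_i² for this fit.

x=2: ŷ = -2.9 + 2.5·2 = 2.1; e = 2.1 − 2.1 = 0
x=4: ŷ = -2.9 + 2.5·4 = 7.1; e = 5.1 − 7.1 = -2
x=6: ŷ = -2.9 + 2.5·6 = 12.1; e = 16.1 − 12.1 = 4
x=10: ŷ = -2.9 + 2.5·10 = 22.1; e = 20.1 − 22.1 = -2
x=12: ŷ = -2.9 + 2.5·12 = 27.1; e = 29.1 − 27.1 = 2
x=16: ŷ = -2.9 + 2.5·16 = 37.1; e = 37.1 − 37.1 = 0
x=18: ŷ = -2.9 + 2.5·18 = 42.1; e = 36.1 − 42.1 = -6
x=22: ŷ = -2.9 + 2.5·22 = 52.1; e = 56.1 − 52.1 = 4
x=30: ŷ = -2.9 + 2.5·30 = 72.1; e = 72.1 − 72.1 = 0
SSE = 0 + 4 + 16 + 4 + 4 + 0 + 36 + 16 + 0 = 80

SSE = 80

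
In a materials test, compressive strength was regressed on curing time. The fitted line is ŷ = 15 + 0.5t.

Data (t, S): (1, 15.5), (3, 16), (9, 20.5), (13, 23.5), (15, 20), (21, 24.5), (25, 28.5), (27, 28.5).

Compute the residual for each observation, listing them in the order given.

t=1: ŷ = 15 + 0.5·1 = 15.5; r = 15.5 − 15.5 = 0
t=3: ŷ = 15 + 0.5·3 = 16.5; r = 16 − 16.5 = -0.5
t=9: ŷ = 15 + 0.5·9 = 19.5; r = 20.5 − 19.5 = 1
t=13: ŷ = 15 + 0.5·13 = 21.5; r = 23.5 − 21.5 = 2
t=15: ŷ = 15 + 0.5·15 = 22.5; r = 20 − 22.5 = -2.5
t=21: ŷ = 15 + 0.5·21 = 25.5; r = 24.5 − 25.5 = -1
t=25: ŷ = 15 + 0.5·25 = 27.5; r = 28.5 − 27.5 = 1
t=27: ŷ = 15 + 0.5·27 = 28.5; r = 28.5 − 28.5 = 0

0, -0.5, 1, 2, -2.5, -1, 1, 0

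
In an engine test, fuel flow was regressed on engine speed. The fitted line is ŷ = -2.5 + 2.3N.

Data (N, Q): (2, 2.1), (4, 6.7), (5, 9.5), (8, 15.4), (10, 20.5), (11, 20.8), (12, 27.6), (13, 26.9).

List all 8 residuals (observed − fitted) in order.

0, 0, 0.5, -0.5, 0, -2, 2.5, -0.5

N=2: ŷ = -2.5 + 2.3·2 = 2.1; r = 2.1 − 2.1 = 0
N=4: ŷ = -2.5 + 2.3·4 = 6.7; r = 6.7 − 6.7 = 0
N=5: ŷ = -2.5 + 2.3·5 = 9; r = 9.5 − 9 = 0.5
N=8: ŷ = -2.5 + 2.3·8 = 15.9; r = 15.4 − 15.9 = -0.5
N=10: ŷ = -2.5 + 2.3·10 = 20.5; r = 20.5 − 20.5 = 0
N=11: ŷ = -2.5 + 2.3·11 = 22.8; r = 20.8 − 22.8 = -2
N=12: ŷ = -2.5 + 2.3·12 = 25.1; r = 27.6 − 25.1 = 2.5
N=13: ŷ = -2.5 + 2.3·13 = 27.4; r = 26.9 − 27.4 = -0.5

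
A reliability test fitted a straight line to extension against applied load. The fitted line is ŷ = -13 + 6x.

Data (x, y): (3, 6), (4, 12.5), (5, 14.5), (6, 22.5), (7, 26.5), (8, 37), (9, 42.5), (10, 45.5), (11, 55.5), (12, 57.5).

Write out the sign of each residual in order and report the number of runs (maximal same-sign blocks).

6 runs

x=3: ŷ = -13 + 6·3 = 5; e = 6 − 5 = 1
x=4: ŷ = -13 + 6·4 = 11; e = 12.5 − 11 = 1.5
x=5: ŷ = -13 + 6·5 = 17; e = 14.5 − 17 = -2.5
x=6: ŷ = -13 + 6·6 = 23; e = 22.5 − 23 = -0.5
x=7: ŷ = -13 + 6·7 = 29; e = 26.5 − 29 = -2.5
x=8: ŷ = -13 + 6·8 = 35; e = 37 − 35 = 2
x=9: ŷ = -13 + 6·9 = 41; e = 42.5 − 41 = 1.5
x=10: ŷ = -13 + 6·10 = 47; e = 45.5 − 47 = -1.5
x=11: ŷ = -13 + 6·11 = 53; e = 55.5 − 53 = 2.5
x=12: ŷ = -13 + 6·12 = 59; e = 57.5 − 59 = -1.5
Signs: + + − − − + + − + −
Runs: +×2, −×3, +×2, −×1, +×1, −×1 → 6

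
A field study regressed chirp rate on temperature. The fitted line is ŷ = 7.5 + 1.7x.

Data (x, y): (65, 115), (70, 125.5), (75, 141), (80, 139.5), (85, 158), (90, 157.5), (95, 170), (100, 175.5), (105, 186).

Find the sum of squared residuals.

x=65: ŷ = 7.5 + 1.7·65 = 118; r = 115 − 118 = -3
x=70: ŷ = 7.5 + 1.7·70 = 126.5; r = 125.5 − 126.5 = -1
x=75: ŷ = 7.5 + 1.7·75 = 135; r = 141 − 135 = 6
x=80: ŷ = 7.5 + 1.7·80 = 143.5; r = 139.5 − 143.5 = -4
x=85: ŷ = 7.5 + 1.7·85 = 152; r = 158 − 152 = 6
x=90: ŷ = 7.5 + 1.7·90 = 160.5; r = 157.5 − 160.5 = -3
x=95: ŷ = 7.5 + 1.7·95 = 169; r = 170 − 169 = 1
x=100: ŷ = 7.5 + 1.7·100 = 177.5; r = 175.5 − 177.5 = -2
x=105: ŷ = 7.5 + 1.7·105 = 186; r = 186 − 186 = 0
SSE = 9 + 1 + 36 + 16 + 36 + 9 + 1 + 4 + 0 = 112

SSE = 112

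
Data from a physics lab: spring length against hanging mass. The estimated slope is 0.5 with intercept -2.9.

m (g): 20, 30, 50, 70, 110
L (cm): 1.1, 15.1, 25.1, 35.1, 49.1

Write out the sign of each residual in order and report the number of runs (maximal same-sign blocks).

m=20: ŷ = -2.9 + 0.5·20 = 7.1; r = 1.1 − 7.1 = -6
m=30: ŷ = -2.9 + 0.5·30 = 12.1; r = 15.1 − 12.1 = 3
m=50: ŷ = -2.9 + 0.5·50 = 22.1; r = 25.1 − 22.1 = 3
m=70: ŷ = -2.9 + 0.5·70 = 32.1; r = 35.1 − 32.1 = 3
m=110: ŷ = -2.9 + 0.5·110 = 52.1; r = 49.1 − 52.1 = -3
Signs: − + + + −
Runs: −×1, +×3, −×1 → 3

3 runs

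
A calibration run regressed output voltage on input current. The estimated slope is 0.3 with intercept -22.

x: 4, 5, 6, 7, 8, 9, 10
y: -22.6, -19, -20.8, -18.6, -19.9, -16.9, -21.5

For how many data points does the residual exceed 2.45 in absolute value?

x=4: ŷ = -22 + 0.3·4 = -20.8; e = -22.6 − (-20.8) = -1.8
x=5: ŷ = -22 + 0.3·5 = -20.5; e = -19 − (-20.5) = 1.5
x=6: ŷ = -22 + 0.3·6 = -20.2; e = -20.8 − (-20.2) = -0.6
x=7: ŷ = -22 + 0.3·7 = -19.9; e = -18.6 − (-19.9) = 1.3
x=8: ŷ = -22 + 0.3·8 = -19.6; e = -19.9 − (-19.6) = -0.3
x=9: ŷ = -22 + 0.3·9 = -19.3; e = -16.9 − (-19.3) = 2.4
x=10: ŷ = -22 + 0.3·10 = -19; e = -21.5 − (-19) = -2.5
|e| > 2.45: x=10 (|e|=2.5) → 1

1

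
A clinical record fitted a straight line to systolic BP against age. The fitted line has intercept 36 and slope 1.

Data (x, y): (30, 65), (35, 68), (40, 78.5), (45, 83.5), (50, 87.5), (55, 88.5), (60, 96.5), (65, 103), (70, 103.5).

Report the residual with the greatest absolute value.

e = -3

x=30: ŷ = 36 + 30 = 66; e = 65 − 66 = -1
x=35: ŷ = 36 + 35 = 71; e = 68 − 71 = -3
x=40: ŷ = 36 + 40 = 76; e = 78.5 − 76 = 2.5
x=45: ŷ = 36 + 45 = 81; e = 83.5 − 81 = 2.5
x=50: ŷ = 36 + 50 = 86; e = 87.5 − 86 = 1.5
x=55: ŷ = 36 + 55 = 91; e = 88.5 − 91 = -2.5
x=60: ŷ = 36 + 60 = 96; e = 96.5 − 96 = 0.5
x=65: ŷ = 36 + 65 = 101; e = 103 − 101 = 2
x=70: ŷ = 36 + 70 = 106; e = 103.5 − 106 = -2.5
Largest |e| is 3 at x = 35, residual -3.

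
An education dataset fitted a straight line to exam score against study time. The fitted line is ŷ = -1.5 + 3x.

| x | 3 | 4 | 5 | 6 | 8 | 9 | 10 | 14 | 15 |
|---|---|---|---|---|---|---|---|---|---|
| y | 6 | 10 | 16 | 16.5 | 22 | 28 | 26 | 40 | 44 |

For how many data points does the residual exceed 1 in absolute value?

x=3: ŷ = -1.5 + 3·3 = 7.5; r = 6 − 7.5 = -1.5
x=4: ŷ = -1.5 + 3·4 = 10.5; r = 10 − 10.5 = -0.5
x=5: ŷ = -1.5 + 3·5 = 13.5; r = 16 − 13.5 = 2.5
x=6: ŷ = -1.5 + 3·6 = 16.5; r = 16.5 − 16.5 = 0
x=8: ŷ = -1.5 + 3·8 = 22.5; r = 22 − 22.5 = -0.5
x=9: ŷ = -1.5 + 3·9 = 25.5; r = 28 − 25.5 = 2.5
x=10: ŷ = -1.5 + 3·10 = 28.5; r = 26 − 28.5 = -2.5
x=14: ŷ = -1.5 + 3·14 = 40.5; r = 40 − 40.5 = -0.5
x=15: ŷ = -1.5 + 3·15 = 43.5; r = 44 − 43.5 = 0.5
|r| > 1: x=3 (|r|=1.5), x=5 (|r|=2.5), x=9 (|r|=2.5), x=10 (|r|=2.5) → 4

4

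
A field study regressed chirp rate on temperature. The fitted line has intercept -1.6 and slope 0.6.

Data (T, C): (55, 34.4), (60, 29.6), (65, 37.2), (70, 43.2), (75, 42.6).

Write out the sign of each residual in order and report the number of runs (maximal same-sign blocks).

4 runs

T=55: Ĉ = -1.6 + 0.6·55 = 31.4; e = 34.4 − 31.4 = 3
T=60: Ĉ = -1.6 + 0.6·60 = 34.4; e = 29.6 − 34.4 = -4.8
T=65: Ĉ = -1.6 + 0.6·65 = 37.4; e = 37.2 − 37.4 = -0.2
T=70: Ĉ = -1.6 + 0.6·70 = 40.4; e = 43.2 − 40.4 = 2.8
T=75: Ĉ = -1.6 + 0.6·75 = 43.4; e = 42.6 − 43.4 = -0.8
Signs: + − − + −
Runs: +×1, −×2, +×1, −×1 → 4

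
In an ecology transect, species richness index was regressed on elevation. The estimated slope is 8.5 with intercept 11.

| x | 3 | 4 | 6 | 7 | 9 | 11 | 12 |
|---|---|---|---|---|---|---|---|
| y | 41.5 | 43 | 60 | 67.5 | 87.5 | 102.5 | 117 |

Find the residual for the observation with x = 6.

ŷ = 11 + 8.5·6 = 62
e = 60 − 62 = -2

e = -2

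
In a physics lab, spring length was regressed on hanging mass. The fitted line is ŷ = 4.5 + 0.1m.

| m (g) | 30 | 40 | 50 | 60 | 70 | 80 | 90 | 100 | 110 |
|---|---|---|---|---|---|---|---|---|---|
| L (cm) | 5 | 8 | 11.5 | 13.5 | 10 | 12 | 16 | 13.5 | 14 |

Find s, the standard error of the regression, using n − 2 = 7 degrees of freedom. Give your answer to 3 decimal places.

m=30: ŷ = 4.5 + 0.1·30 = 7.5; r = 5 − 7.5 = -2.5
m=40: ŷ = 4.5 + 0.1·40 = 8.5; r = 8 − 8.5 = -0.5
m=50: ŷ = 4.5 + 0.1·50 = 9.5; r = 11.5 − 9.5 = 2
m=60: ŷ = 4.5 + 0.1·60 = 10.5; r = 13.5 − 10.5 = 3
m=70: ŷ = 4.5 + 0.1·70 = 11.5; r = 10 − 11.5 = -1.5
m=80: ŷ = 4.5 + 0.1·80 = 12.5; r = 12 − 12.5 = -0.5
m=90: ŷ = 4.5 + 0.1·90 = 13.5; r = 16 − 13.5 = 2.5
m=100: ŷ = 4.5 + 0.1·100 = 14.5; r = 13.5 − 14.5 = -1
m=110: ŷ = 4.5 + 0.1·110 = 15.5; r = 14 − 15.5 = -1.5
SSE = 6.25 + 0.25 + 4 + 9 + 2.25 + 0.25 + 6.25 + 1 + 2.25 = 31.5
s = √(31.5/7) = √4.5 ≈ 2.121

s = 2.121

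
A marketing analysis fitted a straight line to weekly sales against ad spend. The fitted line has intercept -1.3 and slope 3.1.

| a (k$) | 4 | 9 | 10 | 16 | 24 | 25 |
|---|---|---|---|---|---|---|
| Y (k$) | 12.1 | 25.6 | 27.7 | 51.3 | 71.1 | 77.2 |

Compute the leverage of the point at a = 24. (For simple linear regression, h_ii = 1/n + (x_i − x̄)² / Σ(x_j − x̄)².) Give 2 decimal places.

h = 0.41

ā = (4 + 9 + 10 + 16 + 24 + 25)/6 = 14.6667
Σ(a − ā)² = 113.778 + 32.1111 + 21.7778 + 1.77778 + 87.1111 + 106.778 = 363.333
h = 1/6 + (9.33333)²/363.333 = 0.166667 + 0.239755 = 0.41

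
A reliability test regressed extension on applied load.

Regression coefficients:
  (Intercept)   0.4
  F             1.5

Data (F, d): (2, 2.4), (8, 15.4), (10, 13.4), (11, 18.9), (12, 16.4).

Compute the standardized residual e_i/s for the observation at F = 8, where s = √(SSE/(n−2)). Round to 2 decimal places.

1.11

F=2: d̂ = 0.4 + 1.5·2 = 3.4; e = 2.4 − 3.4 = -1
F=8: d̂ = 0.4 + 1.5·8 = 12.4; e = 15.4 − 12.4 = 3
F=10: d̂ = 0.4 + 1.5·10 = 15.4; e = 13.4 − 15.4 = -2
F=11: d̂ = 0.4 + 1.5·11 = 16.9; e = 18.9 − 16.9 = 2
F=12: d̂ = 0.4 + 1.5·12 = 18.4; e = 16.4 − 18.4 = -2
SSE = 1 + 9 + 4 + 4 + 4 = 22
s = √(22/3) = 2.70801
e/s = 3 / 2.70801 = 1.11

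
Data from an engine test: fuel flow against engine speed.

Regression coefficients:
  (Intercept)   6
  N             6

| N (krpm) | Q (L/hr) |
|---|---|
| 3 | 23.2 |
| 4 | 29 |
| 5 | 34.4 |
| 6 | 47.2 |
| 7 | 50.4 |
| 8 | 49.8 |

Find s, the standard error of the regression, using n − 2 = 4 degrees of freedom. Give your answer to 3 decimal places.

N=3: Q̂ = 6 + 6·3 = 24; r = 23.2 − 24 = -0.8
N=4: Q̂ = 6 + 6·4 = 30; r = 29 − 30 = -1
N=5: Q̂ = 6 + 6·5 = 36; r = 34.4 − 36 = -1.6
N=6: Q̂ = 6 + 6·6 = 42; r = 47.2 − 42 = 5.2
N=7: Q̂ = 6 + 6·7 = 48; r = 50.4 − 48 = 2.4
N=8: Q̂ = 6 + 6·8 = 54; r = 49.8 − 54 = -4.2
SSE = 0.64 + 1 + 2.56 + 27.04 + 5.76 + 17.64 = 54.64
s = √(54.64/4) = √13.66 ≈ 3.696

s = 3.696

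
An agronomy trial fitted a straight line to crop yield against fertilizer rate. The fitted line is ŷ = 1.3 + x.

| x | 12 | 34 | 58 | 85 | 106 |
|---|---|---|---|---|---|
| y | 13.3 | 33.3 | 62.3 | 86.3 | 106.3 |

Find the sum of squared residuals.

x=12: ŷ = 1.3 + 12 = 13.3; r = 13.3 − 13.3 = 0
x=34: ŷ = 1.3 + 34 = 35.3; r = 33.3 − 35.3 = -2
x=58: ŷ = 1.3 + 58 = 59.3; r = 62.3 − 59.3 = 3
x=85: ŷ = 1.3 + 85 = 86.3; r = 86.3 − 86.3 = 0
x=106: ŷ = 1.3 + 106 = 107.3; r = 106.3 − 107.3 = -1
SSE = 0 + 4 + 9 + 0 + 1 = 14

SSE = 14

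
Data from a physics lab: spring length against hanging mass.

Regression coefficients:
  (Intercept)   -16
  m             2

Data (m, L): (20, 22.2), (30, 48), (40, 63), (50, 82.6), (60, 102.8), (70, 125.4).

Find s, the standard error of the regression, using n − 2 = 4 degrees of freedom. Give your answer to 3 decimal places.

s = 2.530

m=20: L̂ = -16 + 2·20 = 24; e = 22.2 − 24 = -1.8
m=30: L̂ = -16 + 2·30 = 44; e = 48 − 44 = 4
m=40: L̂ = -16 + 2·40 = 64; e = 63 − 64 = -1
m=50: L̂ = -16 + 2·50 = 84; e = 82.6 − 84 = -1.4
m=60: L̂ = -16 + 2·60 = 104; e = 102.8 − 104 = -1.2
m=70: L̂ = -16 + 2·70 = 124; e = 125.4 − 124 = 1.4
SSE = 3.24 + 16 + 1 + 1.96 + 1.44 + 1.96 = 25.6
s = √(25.6/4) = √6.4 ≈ 2.530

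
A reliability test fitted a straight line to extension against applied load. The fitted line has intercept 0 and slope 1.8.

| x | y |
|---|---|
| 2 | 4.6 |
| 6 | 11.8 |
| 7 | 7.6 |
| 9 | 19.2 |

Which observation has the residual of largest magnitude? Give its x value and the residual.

x=2: ŷ = 1.8·2 = 3.6; e = 4.6 − 3.6 = 1
x=6: ŷ = 1.8·6 = 10.8; e = 11.8 − 10.8 = 1
x=7: ŷ = 1.8·7 = 12.6; e = 7.6 − 12.6 = -5
x=9: ŷ = 1.8·9 = 16.2; e = 19.2 − 16.2 = 3
Largest |e| is 5 at x = 7, residual -5.

x = 7, e = -5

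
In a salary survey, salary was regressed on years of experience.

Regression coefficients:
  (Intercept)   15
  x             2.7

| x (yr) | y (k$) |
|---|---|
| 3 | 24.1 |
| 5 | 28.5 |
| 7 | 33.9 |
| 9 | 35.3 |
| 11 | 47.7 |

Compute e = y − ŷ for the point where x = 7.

ŷ = 15 + 2.7·7 = 33.9
e = 33.9 − 33.9 = 0

e = 0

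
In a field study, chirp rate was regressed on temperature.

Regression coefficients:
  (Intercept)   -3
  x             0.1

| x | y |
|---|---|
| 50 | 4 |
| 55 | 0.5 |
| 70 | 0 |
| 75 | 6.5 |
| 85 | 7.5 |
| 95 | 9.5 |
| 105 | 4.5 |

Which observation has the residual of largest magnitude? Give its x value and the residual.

x = 70, r = -4

x=50: ŷ = -3 + 0.1·50 = 2; r = 4 − 2 = 2
x=55: ŷ = -3 + 0.1·55 = 2.5; r = 0.5 − 2.5 = -2
x=70: ŷ = -3 + 0.1·70 = 4; r = 0 − 4 = -4
x=75: ŷ = -3 + 0.1·75 = 4.5; r = 6.5 − 4.5 = 2
x=85: ŷ = -3 + 0.1·85 = 5.5; r = 7.5 − 5.5 = 2
x=95: ŷ = -3 + 0.1·95 = 6.5; r = 9.5 − 6.5 = 3
x=105: ŷ = -3 + 0.1·105 = 7.5; r = 4.5 − 7.5 = -3
Largest |r| is 4 at x = 70, residual -4.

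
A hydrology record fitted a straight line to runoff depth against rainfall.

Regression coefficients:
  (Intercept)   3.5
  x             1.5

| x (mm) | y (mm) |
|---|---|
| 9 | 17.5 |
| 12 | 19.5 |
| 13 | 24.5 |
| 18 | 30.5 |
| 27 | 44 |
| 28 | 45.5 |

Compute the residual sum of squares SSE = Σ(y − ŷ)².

x=9: ŷ = 3.5 + 1.5·9 = 17; r = 17.5 − 17 = 0.5
x=12: ŷ = 3.5 + 1.5·12 = 21.5; r = 19.5 − 21.5 = -2
x=13: ŷ = 3.5 + 1.5·13 = 23; r = 24.5 − 23 = 1.5
x=18: ŷ = 3.5 + 1.5·18 = 30.5; r = 30.5 − 30.5 = 0
x=27: ŷ = 3.5 + 1.5·27 = 44; r = 44 − 44 = 0
x=28: ŷ = 3.5 + 1.5·28 = 45.5; r = 45.5 − 45.5 = 0
SSE = 0.25 + 4 + 2.25 + 0 + 0 + 0 = 6.5

SSE = 6.5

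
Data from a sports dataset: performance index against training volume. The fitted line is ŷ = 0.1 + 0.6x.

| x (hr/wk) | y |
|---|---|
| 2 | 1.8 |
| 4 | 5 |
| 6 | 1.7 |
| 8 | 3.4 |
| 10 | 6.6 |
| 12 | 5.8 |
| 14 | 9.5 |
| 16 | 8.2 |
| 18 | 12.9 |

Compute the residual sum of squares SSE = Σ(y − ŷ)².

x=2: ŷ = 0.1 + 0.6·2 = 1.3; e = 1.8 − 1.3 = 0.5
x=4: ŷ = 0.1 + 0.6·4 = 2.5; e = 5 − 2.5 = 2.5
x=6: ŷ = 0.1 + 0.6·6 = 3.7; e = 1.7 − 3.7 = -2
x=8: ŷ = 0.1 + 0.6·8 = 4.9; e = 3.4 − 4.9 = -1.5
x=10: ŷ = 0.1 + 0.6·10 = 6.1; e = 6.6 − 6.1 = 0.5
x=12: ŷ = 0.1 + 0.6·12 = 7.3; e = 5.8 − 7.3 = -1.5
x=14: ŷ = 0.1 + 0.6·14 = 8.5; e = 9.5 − 8.5 = 1
x=16: ŷ = 0.1 + 0.6·16 = 9.7; e = 8.2 − 9.7 = -1.5
x=18: ŷ = 0.1 + 0.6·18 = 10.9; e = 12.9 − 10.9 = 2
SSE = 0.25 + 6.25 + 4 + 2.25 + 0.25 + 2.25 + 1 + 2.25 + 4 = 22.5

SSE = 22.5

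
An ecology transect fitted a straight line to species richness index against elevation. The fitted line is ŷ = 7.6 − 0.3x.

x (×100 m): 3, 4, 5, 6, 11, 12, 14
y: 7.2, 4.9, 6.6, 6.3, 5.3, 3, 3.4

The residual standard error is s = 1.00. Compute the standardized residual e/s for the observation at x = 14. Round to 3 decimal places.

ŷ = 7.6 − 0.3·14 = 3.4
e = 3.4 − 3.4 = 0
e/s = 0 / 1.00 = 0.000

0.000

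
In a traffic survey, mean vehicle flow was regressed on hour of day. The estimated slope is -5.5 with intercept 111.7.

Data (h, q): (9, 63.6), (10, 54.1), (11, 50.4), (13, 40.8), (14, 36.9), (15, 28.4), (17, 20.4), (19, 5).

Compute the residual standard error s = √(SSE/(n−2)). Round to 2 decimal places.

s = 2.04

h=9: ŷ = 111.7 − 5.5·9 = 62.2; e = 63.6 − 62.2 = 1.4
h=10: ŷ = 111.7 − 5.5·10 = 56.7; e = 54.1 − 56.7 = -2.6
h=11: ŷ = 111.7 − 5.5·11 = 51.2; e = 50.4 − 51.2 = -0.8
h=13: ŷ = 111.7 − 5.5·13 = 40.2; e = 40.8 − 40.2 = 0.6
h=14: ŷ = 111.7 − 5.5·14 = 34.7; e = 36.9 − 34.7 = 2.2
h=15: ŷ = 111.7 − 5.5·15 = 29.2; e = 28.4 − 29.2 = -0.8
h=17: ŷ = 111.7 − 5.5·17 = 18.2; e = 20.4 − 18.2 = 2.2
h=19: ŷ = 111.7 − 5.5·19 = 7.2; e = 5 − 7.2 = -2.2
SSE = 1.96 + 6.76 + 0.64 + 0.36 + 4.84 + 0.64 + 4.84 + 4.84 = 24.88
s = √(24.88/6) = √4.14667 ≈ 2.04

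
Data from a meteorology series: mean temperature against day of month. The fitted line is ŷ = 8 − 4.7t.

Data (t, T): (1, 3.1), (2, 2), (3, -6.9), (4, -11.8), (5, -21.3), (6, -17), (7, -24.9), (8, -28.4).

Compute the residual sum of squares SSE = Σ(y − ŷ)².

SSE = 58.56

t=1: ŷ = 8 − 4.7·1 = 3.3; e = 3.1 − 3.3 = -0.2
t=2: ŷ = 8 − 4.7·2 = -1.4; e = 2 − (-1.4) = 3.4
t=3: ŷ = 8 − 4.7·3 = -6.1; e = -6.9 − (-6.1) = -0.8
t=4: ŷ = 8 − 4.7·4 = -10.8; e = -11.8 − (-10.8) = -1
t=5: ŷ = 8 − 4.7·5 = -15.5; e = -21.3 − (-15.5) = -5.8
t=6: ŷ = 8 − 4.7·6 = -20.2; e = -17 − (-20.2) = 3.2
t=7: ŷ = 8 − 4.7·7 = -24.9; e = -24.9 − (-24.9) = 0
t=8: ŷ = 8 − 4.7·8 = -29.6; e = -28.4 − (-29.6) = 1.2
SSE = 0.04 + 11.56 + 0.64 + 1 + 33.64 + 10.24 + 0 + 1.44 = 58.56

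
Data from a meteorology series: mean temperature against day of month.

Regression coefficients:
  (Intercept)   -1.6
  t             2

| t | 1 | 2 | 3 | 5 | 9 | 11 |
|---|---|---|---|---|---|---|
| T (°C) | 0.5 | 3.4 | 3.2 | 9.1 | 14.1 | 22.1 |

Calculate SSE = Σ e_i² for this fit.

t=1: T̂ = -1.6 + 2·1 = 0.4; e = 0.5 − 0.4 = 0.1
t=2: T̂ = -1.6 + 2·2 = 2.4; e = 3.4 − 2.4 = 1
t=3: T̂ = -1.6 + 2·3 = 4.4; e = 3.2 − 4.4 = -1.2
t=5: T̂ = -1.6 + 2·5 = 8.4; e = 9.1 − 8.4 = 0.7
t=9: T̂ = -1.6 + 2·9 = 16.4; e = 14.1 − 16.4 = -2.3
t=11: T̂ = -1.6 + 2·11 = 20.4; e = 22.1 − 20.4 = 1.7
SSE = 0.01 + 1 + 1.44 + 0.49 + 5.29 + 2.89 = 11.12

SSE = 11.12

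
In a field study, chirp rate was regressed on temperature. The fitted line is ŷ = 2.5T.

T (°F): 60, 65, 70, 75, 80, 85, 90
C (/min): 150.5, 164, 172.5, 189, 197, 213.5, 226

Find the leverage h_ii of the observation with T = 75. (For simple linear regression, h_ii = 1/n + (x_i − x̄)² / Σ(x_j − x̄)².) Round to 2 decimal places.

h = 0.14

T̄ = (60 + 65 + 70 + 75 + 80 + 85 + 90)/7 = 75
Σ(T − T̄)² = 225 + 100 + 25 + 0 + 25 + 100 + 225 = 700
h = 1/7 + (0)²/700 = 0.142857 + 0 = 0.14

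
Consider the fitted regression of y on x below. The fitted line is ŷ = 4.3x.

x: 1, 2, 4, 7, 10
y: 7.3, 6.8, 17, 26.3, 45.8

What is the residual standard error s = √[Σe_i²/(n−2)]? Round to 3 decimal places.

x=1: ŷ = 4.3·1 = 4.3; e = 7.3 − 4.3 = 3
x=2: ŷ = 4.3·2 = 8.6; e = 6.8 − 8.6 = -1.8
x=4: ŷ = 4.3·4 = 17.2; e = 17 − 17.2 = -0.2
x=7: ŷ = 4.3·7 = 30.1; e = 26.3 − 30.1 = -3.8
x=10: ŷ = 4.3·10 = 43; e = 45.8 − 43 = 2.8
SSE = 9 + 3.24 + 0.04 + 14.44 + 7.84 = 34.56
s = √(34.56/3) = √11.52 ≈ 3.394

s = 3.394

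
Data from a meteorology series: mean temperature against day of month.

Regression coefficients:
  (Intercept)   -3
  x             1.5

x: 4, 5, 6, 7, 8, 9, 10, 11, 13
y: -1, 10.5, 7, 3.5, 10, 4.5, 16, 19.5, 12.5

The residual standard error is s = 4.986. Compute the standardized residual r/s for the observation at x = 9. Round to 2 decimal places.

ŷ = -3 + 1.5·9 = 10.5
r = 4.5 − 10.5 = -6
r/s = -6 / 4.986 = -1.20

-1.20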